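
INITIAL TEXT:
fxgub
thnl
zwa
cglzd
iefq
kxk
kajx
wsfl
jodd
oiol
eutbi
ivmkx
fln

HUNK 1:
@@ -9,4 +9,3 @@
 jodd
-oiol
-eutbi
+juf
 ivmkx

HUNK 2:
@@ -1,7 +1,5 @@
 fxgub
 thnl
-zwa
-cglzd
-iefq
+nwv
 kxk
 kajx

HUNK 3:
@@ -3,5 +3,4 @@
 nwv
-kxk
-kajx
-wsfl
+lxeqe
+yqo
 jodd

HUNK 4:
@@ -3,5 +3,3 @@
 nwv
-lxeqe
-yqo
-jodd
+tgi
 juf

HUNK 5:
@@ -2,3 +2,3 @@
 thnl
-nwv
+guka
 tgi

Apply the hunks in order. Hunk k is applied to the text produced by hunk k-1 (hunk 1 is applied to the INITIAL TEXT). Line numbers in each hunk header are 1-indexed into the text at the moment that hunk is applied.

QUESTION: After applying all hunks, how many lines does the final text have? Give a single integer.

Hunk 1: at line 9 remove [oiol,eutbi] add [juf] -> 12 lines: fxgub thnl zwa cglzd iefq kxk kajx wsfl jodd juf ivmkx fln
Hunk 2: at line 1 remove [zwa,cglzd,iefq] add [nwv] -> 10 lines: fxgub thnl nwv kxk kajx wsfl jodd juf ivmkx fln
Hunk 3: at line 3 remove [kxk,kajx,wsfl] add [lxeqe,yqo] -> 9 lines: fxgub thnl nwv lxeqe yqo jodd juf ivmkx fln
Hunk 4: at line 3 remove [lxeqe,yqo,jodd] add [tgi] -> 7 lines: fxgub thnl nwv tgi juf ivmkx fln
Hunk 5: at line 2 remove [nwv] add [guka] -> 7 lines: fxgub thnl guka tgi juf ivmkx fln
Final line count: 7

Answer: 7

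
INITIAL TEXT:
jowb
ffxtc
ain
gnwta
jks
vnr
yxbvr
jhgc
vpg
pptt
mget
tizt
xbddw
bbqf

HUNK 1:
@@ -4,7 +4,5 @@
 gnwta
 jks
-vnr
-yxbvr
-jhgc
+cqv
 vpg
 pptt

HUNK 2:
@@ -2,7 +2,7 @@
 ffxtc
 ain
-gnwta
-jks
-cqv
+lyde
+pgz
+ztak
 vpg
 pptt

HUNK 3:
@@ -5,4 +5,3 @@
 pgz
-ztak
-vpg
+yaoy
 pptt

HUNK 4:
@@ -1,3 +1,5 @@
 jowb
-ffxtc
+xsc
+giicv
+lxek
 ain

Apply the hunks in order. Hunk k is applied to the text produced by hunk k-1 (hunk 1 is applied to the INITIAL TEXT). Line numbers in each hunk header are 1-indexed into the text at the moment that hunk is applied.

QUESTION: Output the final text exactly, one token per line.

Hunk 1: at line 4 remove [vnr,yxbvr,jhgc] add [cqv] -> 12 lines: jowb ffxtc ain gnwta jks cqv vpg pptt mget tizt xbddw bbqf
Hunk 2: at line 2 remove [gnwta,jks,cqv] add [lyde,pgz,ztak] -> 12 lines: jowb ffxtc ain lyde pgz ztak vpg pptt mget tizt xbddw bbqf
Hunk 3: at line 5 remove [ztak,vpg] add [yaoy] -> 11 lines: jowb ffxtc ain lyde pgz yaoy pptt mget tizt xbddw bbqf
Hunk 4: at line 1 remove [ffxtc] add [xsc,giicv,lxek] -> 13 lines: jowb xsc giicv lxek ain lyde pgz yaoy pptt mget tizt xbddw bbqf

Answer: jowb
xsc
giicv
lxek
ain
lyde
pgz
yaoy
pptt
mget
tizt
xbddw
bbqf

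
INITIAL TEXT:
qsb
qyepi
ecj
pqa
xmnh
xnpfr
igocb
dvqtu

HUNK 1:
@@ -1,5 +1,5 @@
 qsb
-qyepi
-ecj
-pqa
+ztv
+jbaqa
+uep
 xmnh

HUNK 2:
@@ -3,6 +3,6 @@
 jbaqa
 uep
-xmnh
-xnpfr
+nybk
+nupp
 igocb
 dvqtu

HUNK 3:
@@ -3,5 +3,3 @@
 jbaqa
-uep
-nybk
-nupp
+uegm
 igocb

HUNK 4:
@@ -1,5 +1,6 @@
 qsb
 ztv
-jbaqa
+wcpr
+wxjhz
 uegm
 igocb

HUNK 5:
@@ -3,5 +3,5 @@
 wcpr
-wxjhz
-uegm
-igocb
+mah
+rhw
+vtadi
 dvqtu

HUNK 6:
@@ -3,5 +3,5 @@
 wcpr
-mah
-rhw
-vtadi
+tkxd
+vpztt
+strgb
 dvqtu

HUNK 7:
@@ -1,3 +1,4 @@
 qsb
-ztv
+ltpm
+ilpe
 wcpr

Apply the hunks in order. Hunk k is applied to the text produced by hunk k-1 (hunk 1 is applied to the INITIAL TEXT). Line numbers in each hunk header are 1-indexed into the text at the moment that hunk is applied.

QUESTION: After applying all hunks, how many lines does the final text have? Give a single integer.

Hunk 1: at line 1 remove [qyepi,ecj,pqa] add [ztv,jbaqa,uep] -> 8 lines: qsb ztv jbaqa uep xmnh xnpfr igocb dvqtu
Hunk 2: at line 3 remove [xmnh,xnpfr] add [nybk,nupp] -> 8 lines: qsb ztv jbaqa uep nybk nupp igocb dvqtu
Hunk 3: at line 3 remove [uep,nybk,nupp] add [uegm] -> 6 lines: qsb ztv jbaqa uegm igocb dvqtu
Hunk 4: at line 1 remove [jbaqa] add [wcpr,wxjhz] -> 7 lines: qsb ztv wcpr wxjhz uegm igocb dvqtu
Hunk 5: at line 3 remove [wxjhz,uegm,igocb] add [mah,rhw,vtadi] -> 7 lines: qsb ztv wcpr mah rhw vtadi dvqtu
Hunk 6: at line 3 remove [mah,rhw,vtadi] add [tkxd,vpztt,strgb] -> 7 lines: qsb ztv wcpr tkxd vpztt strgb dvqtu
Hunk 7: at line 1 remove [ztv] add [ltpm,ilpe] -> 8 lines: qsb ltpm ilpe wcpr tkxd vpztt strgb dvqtu
Final line count: 8

Answer: 8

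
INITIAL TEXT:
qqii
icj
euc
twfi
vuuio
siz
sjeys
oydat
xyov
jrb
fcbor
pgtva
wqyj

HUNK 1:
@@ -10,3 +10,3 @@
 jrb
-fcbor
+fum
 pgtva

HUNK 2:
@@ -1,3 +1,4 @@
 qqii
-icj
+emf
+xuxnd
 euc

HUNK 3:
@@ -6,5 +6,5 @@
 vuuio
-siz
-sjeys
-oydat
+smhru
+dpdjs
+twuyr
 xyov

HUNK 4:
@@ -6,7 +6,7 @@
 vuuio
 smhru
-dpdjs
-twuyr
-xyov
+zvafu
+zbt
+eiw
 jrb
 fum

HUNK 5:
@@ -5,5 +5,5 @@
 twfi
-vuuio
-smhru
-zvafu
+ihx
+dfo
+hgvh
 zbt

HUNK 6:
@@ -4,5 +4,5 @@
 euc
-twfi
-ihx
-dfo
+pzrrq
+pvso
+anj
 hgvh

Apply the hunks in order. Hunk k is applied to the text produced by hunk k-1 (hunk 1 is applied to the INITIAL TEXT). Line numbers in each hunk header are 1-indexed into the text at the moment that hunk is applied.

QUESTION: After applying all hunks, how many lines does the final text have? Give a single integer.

Hunk 1: at line 10 remove [fcbor] add [fum] -> 13 lines: qqii icj euc twfi vuuio siz sjeys oydat xyov jrb fum pgtva wqyj
Hunk 2: at line 1 remove [icj] add [emf,xuxnd] -> 14 lines: qqii emf xuxnd euc twfi vuuio siz sjeys oydat xyov jrb fum pgtva wqyj
Hunk 3: at line 6 remove [siz,sjeys,oydat] add [smhru,dpdjs,twuyr] -> 14 lines: qqii emf xuxnd euc twfi vuuio smhru dpdjs twuyr xyov jrb fum pgtva wqyj
Hunk 4: at line 6 remove [dpdjs,twuyr,xyov] add [zvafu,zbt,eiw] -> 14 lines: qqii emf xuxnd euc twfi vuuio smhru zvafu zbt eiw jrb fum pgtva wqyj
Hunk 5: at line 5 remove [vuuio,smhru,zvafu] add [ihx,dfo,hgvh] -> 14 lines: qqii emf xuxnd euc twfi ihx dfo hgvh zbt eiw jrb fum pgtva wqyj
Hunk 6: at line 4 remove [twfi,ihx,dfo] add [pzrrq,pvso,anj] -> 14 lines: qqii emf xuxnd euc pzrrq pvso anj hgvh zbt eiw jrb fum pgtva wqyj
Final line count: 14

Answer: 14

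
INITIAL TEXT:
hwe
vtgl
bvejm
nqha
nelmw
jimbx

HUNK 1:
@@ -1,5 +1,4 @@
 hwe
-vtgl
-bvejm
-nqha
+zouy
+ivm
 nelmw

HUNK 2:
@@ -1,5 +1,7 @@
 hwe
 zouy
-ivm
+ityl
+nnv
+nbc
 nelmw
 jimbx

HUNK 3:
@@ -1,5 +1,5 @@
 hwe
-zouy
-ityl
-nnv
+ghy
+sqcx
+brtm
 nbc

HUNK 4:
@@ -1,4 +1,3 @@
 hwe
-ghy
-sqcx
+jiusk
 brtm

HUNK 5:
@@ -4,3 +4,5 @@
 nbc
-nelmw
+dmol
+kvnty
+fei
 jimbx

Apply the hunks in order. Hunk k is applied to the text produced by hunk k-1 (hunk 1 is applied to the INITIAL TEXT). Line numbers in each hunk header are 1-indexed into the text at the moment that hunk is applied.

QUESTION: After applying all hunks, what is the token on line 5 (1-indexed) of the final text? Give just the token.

Answer: dmol

Derivation:
Hunk 1: at line 1 remove [vtgl,bvejm,nqha] add [zouy,ivm] -> 5 lines: hwe zouy ivm nelmw jimbx
Hunk 2: at line 1 remove [ivm] add [ityl,nnv,nbc] -> 7 lines: hwe zouy ityl nnv nbc nelmw jimbx
Hunk 3: at line 1 remove [zouy,ityl,nnv] add [ghy,sqcx,brtm] -> 7 lines: hwe ghy sqcx brtm nbc nelmw jimbx
Hunk 4: at line 1 remove [ghy,sqcx] add [jiusk] -> 6 lines: hwe jiusk brtm nbc nelmw jimbx
Hunk 5: at line 4 remove [nelmw] add [dmol,kvnty,fei] -> 8 lines: hwe jiusk brtm nbc dmol kvnty fei jimbx
Final line 5: dmol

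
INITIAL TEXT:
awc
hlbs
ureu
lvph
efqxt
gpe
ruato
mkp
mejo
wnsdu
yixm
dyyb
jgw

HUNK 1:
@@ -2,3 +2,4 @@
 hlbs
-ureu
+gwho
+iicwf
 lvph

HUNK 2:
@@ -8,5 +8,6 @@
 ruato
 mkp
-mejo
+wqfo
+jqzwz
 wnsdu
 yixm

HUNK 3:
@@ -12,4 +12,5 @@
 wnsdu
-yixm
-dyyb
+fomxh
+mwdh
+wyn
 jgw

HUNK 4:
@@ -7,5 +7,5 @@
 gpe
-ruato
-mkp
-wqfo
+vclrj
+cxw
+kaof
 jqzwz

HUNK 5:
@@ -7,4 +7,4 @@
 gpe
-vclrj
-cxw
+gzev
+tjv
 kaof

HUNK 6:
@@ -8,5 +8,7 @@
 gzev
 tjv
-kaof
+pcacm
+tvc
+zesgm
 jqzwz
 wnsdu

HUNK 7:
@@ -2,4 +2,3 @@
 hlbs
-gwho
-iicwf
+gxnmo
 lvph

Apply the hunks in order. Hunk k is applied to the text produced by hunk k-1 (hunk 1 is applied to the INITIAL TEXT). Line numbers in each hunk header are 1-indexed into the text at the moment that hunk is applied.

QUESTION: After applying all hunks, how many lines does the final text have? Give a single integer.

Answer: 17

Derivation:
Hunk 1: at line 2 remove [ureu] add [gwho,iicwf] -> 14 lines: awc hlbs gwho iicwf lvph efqxt gpe ruato mkp mejo wnsdu yixm dyyb jgw
Hunk 2: at line 8 remove [mejo] add [wqfo,jqzwz] -> 15 lines: awc hlbs gwho iicwf lvph efqxt gpe ruato mkp wqfo jqzwz wnsdu yixm dyyb jgw
Hunk 3: at line 12 remove [yixm,dyyb] add [fomxh,mwdh,wyn] -> 16 lines: awc hlbs gwho iicwf lvph efqxt gpe ruato mkp wqfo jqzwz wnsdu fomxh mwdh wyn jgw
Hunk 4: at line 7 remove [ruato,mkp,wqfo] add [vclrj,cxw,kaof] -> 16 lines: awc hlbs gwho iicwf lvph efqxt gpe vclrj cxw kaof jqzwz wnsdu fomxh mwdh wyn jgw
Hunk 5: at line 7 remove [vclrj,cxw] add [gzev,tjv] -> 16 lines: awc hlbs gwho iicwf lvph efqxt gpe gzev tjv kaof jqzwz wnsdu fomxh mwdh wyn jgw
Hunk 6: at line 8 remove [kaof] add [pcacm,tvc,zesgm] -> 18 lines: awc hlbs gwho iicwf lvph efqxt gpe gzev tjv pcacm tvc zesgm jqzwz wnsdu fomxh mwdh wyn jgw
Hunk 7: at line 2 remove [gwho,iicwf] add [gxnmo] -> 17 lines: awc hlbs gxnmo lvph efqxt gpe gzev tjv pcacm tvc zesgm jqzwz wnsdu fomxh mwdh wyn jgw
Final line count: 17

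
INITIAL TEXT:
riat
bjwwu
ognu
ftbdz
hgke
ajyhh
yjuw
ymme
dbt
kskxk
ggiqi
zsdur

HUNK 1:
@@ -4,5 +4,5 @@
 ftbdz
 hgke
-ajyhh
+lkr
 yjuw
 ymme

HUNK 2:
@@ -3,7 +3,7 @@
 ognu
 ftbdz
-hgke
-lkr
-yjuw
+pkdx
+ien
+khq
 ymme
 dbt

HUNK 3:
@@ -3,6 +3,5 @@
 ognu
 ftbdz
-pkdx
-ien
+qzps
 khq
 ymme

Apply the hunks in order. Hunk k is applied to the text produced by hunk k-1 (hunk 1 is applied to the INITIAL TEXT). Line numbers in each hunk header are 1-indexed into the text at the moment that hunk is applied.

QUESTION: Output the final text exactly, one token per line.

Answer: riat
bjwwu
ognu
ftbdz
qzps
khq
ymme
dbt
kskxk
ggiqi
zsdur

Derivation:
Hunk 1: at line 4 remove [ajyhh] add [lkr] -> 12 lines: riat bjwwu ognu ftbdz hgke lkr yjuw ymme dbt kskxk ggiqi zsdur
Hunk 2: at line 3 remove [hgke,lkr,yjuw] add [pkdx,ien,khq] -> 12 lines: riat bjwwu ognu ftbdz pkdx ien khq ymme dbt kskxk ggiqi zsdur
Hunk 3: at line 3 remove [pkdx,ien] add [qzps] -> 11 lines: riat bjwwu ognu ftbdz qzps khq ymme dbt kskxk ggiqi zsdur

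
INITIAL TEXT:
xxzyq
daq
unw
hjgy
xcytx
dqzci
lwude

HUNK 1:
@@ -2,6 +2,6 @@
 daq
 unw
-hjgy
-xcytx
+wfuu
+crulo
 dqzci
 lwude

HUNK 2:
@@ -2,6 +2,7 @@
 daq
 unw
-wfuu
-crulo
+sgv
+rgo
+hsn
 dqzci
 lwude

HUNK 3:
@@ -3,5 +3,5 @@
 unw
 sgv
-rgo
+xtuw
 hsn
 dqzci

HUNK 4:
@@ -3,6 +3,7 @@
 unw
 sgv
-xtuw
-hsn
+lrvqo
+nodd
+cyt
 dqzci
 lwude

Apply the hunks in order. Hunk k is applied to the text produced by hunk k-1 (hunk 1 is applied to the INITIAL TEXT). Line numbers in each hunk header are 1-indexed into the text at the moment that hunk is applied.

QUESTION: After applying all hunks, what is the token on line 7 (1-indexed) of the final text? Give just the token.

Hunk 1: at line 2 remove [hjgy,xcytx] add [wfuu,crulo] -> 7 lines: xxzyq daq unw wfuu crulo dqzci lwude
Hunk 2: at line 2 remove [wfuu,crulo] add [sgv,rgo,hsn] -> 8 lines: xxzyq daq unw sgv rgo hsn dqzci lwude
Hunk 3: at line 3 remove [rgo] add [xtuw] -> 8 lines: xxzyq daq unw sgv xtuw hsn dqzci lwude
Hunk 4: at line 3 remove [xtuw,hsn] add [lrvqo,nodd,cyt] -> 9 lines: xxzyq daq unw sgv lrvqo nodd cyt dqzci lwude
Final line 7: cyt

Answer: cyt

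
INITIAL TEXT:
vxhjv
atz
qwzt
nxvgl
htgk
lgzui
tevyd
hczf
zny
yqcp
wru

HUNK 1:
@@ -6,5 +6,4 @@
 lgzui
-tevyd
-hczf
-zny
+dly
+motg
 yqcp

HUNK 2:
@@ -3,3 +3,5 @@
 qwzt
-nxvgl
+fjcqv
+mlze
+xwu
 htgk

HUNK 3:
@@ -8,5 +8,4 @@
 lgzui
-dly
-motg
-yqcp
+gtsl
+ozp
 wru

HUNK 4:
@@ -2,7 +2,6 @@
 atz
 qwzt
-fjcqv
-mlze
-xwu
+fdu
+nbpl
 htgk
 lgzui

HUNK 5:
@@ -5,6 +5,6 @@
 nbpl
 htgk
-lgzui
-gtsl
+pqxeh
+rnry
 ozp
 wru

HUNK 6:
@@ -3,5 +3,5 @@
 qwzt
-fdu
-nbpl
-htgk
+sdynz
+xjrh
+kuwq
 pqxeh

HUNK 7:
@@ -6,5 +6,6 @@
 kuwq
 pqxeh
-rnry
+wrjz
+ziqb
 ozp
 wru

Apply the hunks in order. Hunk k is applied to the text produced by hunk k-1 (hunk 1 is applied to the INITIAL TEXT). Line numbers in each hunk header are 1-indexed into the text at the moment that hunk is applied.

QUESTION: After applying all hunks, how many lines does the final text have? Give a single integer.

Answer: 11

Derivation:
Hunk 1: at line 6 remove [tevyd,hczf,zny] add [dly,motg] -> 10 lines: vxhjv atz qwzt nxvgl htgk lgzui dly motg yqcp wru
Hunk 2: at line 3 remove [nxvgl] add [fjcqv,mlze,xwu] -> 12 lines: vxhjv atz qwzt fjcqv mlze xwu htgk lgzui dly motg yqcp wru
Hunk 3: at line 8 remove [dly,motg,yqcp] add [gtsl,ozp] -> 11 lines: vxhjv atz qwzt fjcqv mlze xwu htgk lgzui gtsl ozp wru
Hunk 4: at line 2 remove [fjcqv,mlze,xwu] add [fdu,nbpl] -> 10 lines: vxhjv atz qwzt fdu nbpl htgk lgzui gtsl ozp wru
Hunk 5: at line 5 remove [lgzui,gtsl] add [pqxeh,rnry] -> 10 lines: vxhjv atz qwzt fdu nbpl htgk pqxeh rnry ozp wru
Hunk 6: at line 3 remove [fdu,nbpl,htgk] add [sdynz,xjrh,kuwq] -> 10 lines: vxhjv atz qwzt sdynz xjrh kuwq pqxeh rnry ozp wru
Hunk 7: at line 6 remove [rnry] add [wrjz,ziqb] -> 11 lines: vxhjv atz qwzt sdynz xjrh kuwq pqxeh wrjz ziqb ozp wru
Final line count: 11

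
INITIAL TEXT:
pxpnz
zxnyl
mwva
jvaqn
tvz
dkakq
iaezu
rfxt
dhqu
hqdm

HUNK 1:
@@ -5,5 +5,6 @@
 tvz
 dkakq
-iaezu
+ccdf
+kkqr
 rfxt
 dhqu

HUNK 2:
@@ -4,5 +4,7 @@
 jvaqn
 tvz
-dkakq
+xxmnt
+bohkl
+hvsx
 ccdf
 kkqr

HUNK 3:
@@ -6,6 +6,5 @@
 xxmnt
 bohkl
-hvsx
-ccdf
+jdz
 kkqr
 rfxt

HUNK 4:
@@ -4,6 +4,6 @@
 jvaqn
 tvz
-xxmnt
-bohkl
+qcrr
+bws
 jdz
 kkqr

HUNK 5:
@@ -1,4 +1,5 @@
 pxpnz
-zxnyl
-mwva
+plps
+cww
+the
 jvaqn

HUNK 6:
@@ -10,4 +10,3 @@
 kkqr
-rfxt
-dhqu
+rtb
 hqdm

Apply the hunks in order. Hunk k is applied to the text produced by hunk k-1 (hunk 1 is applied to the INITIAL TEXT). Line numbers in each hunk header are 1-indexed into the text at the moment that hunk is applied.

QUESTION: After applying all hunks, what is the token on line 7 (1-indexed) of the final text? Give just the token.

Hunk 1: at line 5 remove [iaezu] add [ccdf,kkqr] -> 11 lines: pxpnz zxnyl mwva jvaqn tvz dkakq ccdf kkqr rfxt dhqu hqdm
Hunk 2: at line 4 remove [dkakq] add [xxmnt,bohkl,hvsx] -> 13 lines: pxpnz zxnyl mwva jvaqn tvz xxmnt bohkl hvsx ccdf kkqr rfxt dhqu hqdm
Hunk 3: at line 6 remove [hvsx,ccdf] add [jdz] -> 12 lines: pxpnz zxnyl mwva jvaqn tvz xxmnt bohkl jdz kkqr rfxt dhqu hqdm
Hunk 4: at line 4 remove [xxmnt,bohkl] add [qcrr,bws] -> 12 lines: pxpnz zxnyl mwva jvaqn tvz qcrr bws jdz kkqr rfxt dhqu hqdm
Hunk 5: at line 1 remove [zxnyl,mwva] add [plps,cww,the] -> 13 lines: pxpnz plps cww the jvaqn tvz qcrr bws jdz kkqr rfxt dhqu hqdm
Hunk 6: at line 10 remove [rfxt,dhqu] add [rtb] -> 12 lines: pxpnz plps cww the jvaqn tvz qcrr bws jdz kkqr rtb hqdm
Final line 7: qcrr

Answer: qcrr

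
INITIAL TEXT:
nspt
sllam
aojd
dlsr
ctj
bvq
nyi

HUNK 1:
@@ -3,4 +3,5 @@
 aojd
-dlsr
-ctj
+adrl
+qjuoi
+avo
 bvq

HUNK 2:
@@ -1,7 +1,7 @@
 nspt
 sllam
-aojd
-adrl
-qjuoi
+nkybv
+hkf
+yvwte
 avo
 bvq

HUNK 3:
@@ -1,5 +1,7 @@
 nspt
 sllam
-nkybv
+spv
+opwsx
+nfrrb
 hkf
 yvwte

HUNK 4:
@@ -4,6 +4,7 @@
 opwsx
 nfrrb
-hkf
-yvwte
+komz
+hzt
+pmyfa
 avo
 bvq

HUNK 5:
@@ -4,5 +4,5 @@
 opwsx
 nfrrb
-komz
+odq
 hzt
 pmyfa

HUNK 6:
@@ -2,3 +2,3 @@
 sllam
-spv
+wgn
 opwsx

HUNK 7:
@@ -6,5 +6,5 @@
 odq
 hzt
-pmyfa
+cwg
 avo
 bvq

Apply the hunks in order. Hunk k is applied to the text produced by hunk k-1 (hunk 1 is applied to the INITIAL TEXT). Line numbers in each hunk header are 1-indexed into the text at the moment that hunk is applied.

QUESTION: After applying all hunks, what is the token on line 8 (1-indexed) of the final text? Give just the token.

Hunk 1: at line 3 remove [dlsr,ctj] add [adrl,qjuoi,avo] -> 8 lines: nspt sllam aojd adrl qjuoi avo bvq nyi
Hunk 2: at line 1 remove [aojd,adrl,qjuoi] add [nkybv,hkf,yvwte] -> 8 lines: nspt sllam nkybv hkf yvwte avo bvq nyi
Hunk 3: at line 1 remove [nkybv] add [spv,opwsx,nfrrb] -> 10 lines: nspt sllam spv opwsx nfrrb hkf yvwte avo bvq nyi
Hunk 4: at line 4 remove [hkf,yvwte] add [komz,hzt,pmyfa] -> 11 lines: nspt sllam spv opwsx nfrrb komz hzt pmyfa avo bvq nyi
Hunk 5: at line 4 remove [komz] add [odq] -> 11 lines: nspt sllam spv opwsx nfrrb odq hzt pmyfa avo bvq nyi
Hunk 6: at line 2 remove [spv] add [wgn] -> 11 lines: nspt sllam wgn opwsx nfrrb odq hzt pmyfa avo bvq nyi
Hunk 7: at line 6 remove [pmyfa] add [cwg] -> 11 lines: nspt sllam wgn opwsx nfrrb odq hzt cwg avo bvq nyi
Final line 8: cwg

Answer: cwg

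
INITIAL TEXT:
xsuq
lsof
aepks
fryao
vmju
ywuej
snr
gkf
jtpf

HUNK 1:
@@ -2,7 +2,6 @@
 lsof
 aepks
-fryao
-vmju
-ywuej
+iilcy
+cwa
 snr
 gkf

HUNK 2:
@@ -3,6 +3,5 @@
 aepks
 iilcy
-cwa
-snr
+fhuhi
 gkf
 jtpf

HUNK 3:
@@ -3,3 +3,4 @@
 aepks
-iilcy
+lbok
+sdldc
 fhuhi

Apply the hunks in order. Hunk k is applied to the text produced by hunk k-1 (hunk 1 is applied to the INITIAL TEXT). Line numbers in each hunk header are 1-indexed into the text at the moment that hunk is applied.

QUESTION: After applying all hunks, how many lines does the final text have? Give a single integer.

Hunk 1: at line 2 remove [fryao,vmju,ywuej] add [iilcy,cwa] -> 8 lines: xsuq lsof aepks iilcy cwa snr gkf jtpf
Hunk 2: at line 3 remove [cwa,snr] add [fhuhi] -> 7 lines: xsuq lsof aepks iilcy fhuhi gkf jtpf
Hunk 3: at line 3 remove [iilcy] add [lbok,sdldc] -> 8 lines: xsuq lsof aepks lbok sdldc fhuhi gkf jtpf
Final line count: 8

Answer: 8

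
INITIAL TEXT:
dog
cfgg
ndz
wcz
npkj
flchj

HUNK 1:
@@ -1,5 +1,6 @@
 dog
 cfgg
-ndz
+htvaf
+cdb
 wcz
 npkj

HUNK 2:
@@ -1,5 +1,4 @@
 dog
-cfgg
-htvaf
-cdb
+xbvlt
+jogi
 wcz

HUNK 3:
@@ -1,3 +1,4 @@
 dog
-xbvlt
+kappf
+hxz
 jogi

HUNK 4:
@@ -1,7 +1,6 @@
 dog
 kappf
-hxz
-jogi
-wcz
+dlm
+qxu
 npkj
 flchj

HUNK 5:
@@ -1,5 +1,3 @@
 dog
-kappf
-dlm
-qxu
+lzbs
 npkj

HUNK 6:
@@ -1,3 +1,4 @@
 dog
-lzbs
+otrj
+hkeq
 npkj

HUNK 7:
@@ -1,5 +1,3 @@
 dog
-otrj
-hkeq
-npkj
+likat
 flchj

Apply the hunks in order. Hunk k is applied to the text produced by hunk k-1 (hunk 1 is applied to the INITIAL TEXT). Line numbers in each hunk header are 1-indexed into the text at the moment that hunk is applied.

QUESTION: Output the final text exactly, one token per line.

Answer: dog
likat
flchj

Derivation:
Hunk 1: at line 1 remove [ndz] add [htvaf,cdb] -> 7 lines: dog cfgg htvaf cdb wcz npkj flchj
Hunk 2: at line 1 remove [cfgg,htvaf,cdb] add [xbvlt,jogi] -> 6 lines: dog xbvlt jogi wcz npkj flchj
Hunk 3: at line 1 remove [xbvlt] add [kappf,hxz] -> 7 lines: dog kappf hxz jogi wcz npkj flchj
Hunk 4: at line 1 remove [hxz,jogi,wcz] add [dlm,qxu] -> 6 lines: dog kappf dlm qxu npkj flchj
Hunk 5: at line 1 remove [kappf,dlm,qxu] add [lzbs] -> 4 lines: dog lzbs npkj flchj
Hunk 6: at line 1 remove [lzbs] add [otrj,hkeq] -> 5 lines: dog otrj hkeq npkj flchj
Hunk 7: at line 1 remove [otrj,hkeq,npkj] add [likat] -> 3 lines: dog likat flchj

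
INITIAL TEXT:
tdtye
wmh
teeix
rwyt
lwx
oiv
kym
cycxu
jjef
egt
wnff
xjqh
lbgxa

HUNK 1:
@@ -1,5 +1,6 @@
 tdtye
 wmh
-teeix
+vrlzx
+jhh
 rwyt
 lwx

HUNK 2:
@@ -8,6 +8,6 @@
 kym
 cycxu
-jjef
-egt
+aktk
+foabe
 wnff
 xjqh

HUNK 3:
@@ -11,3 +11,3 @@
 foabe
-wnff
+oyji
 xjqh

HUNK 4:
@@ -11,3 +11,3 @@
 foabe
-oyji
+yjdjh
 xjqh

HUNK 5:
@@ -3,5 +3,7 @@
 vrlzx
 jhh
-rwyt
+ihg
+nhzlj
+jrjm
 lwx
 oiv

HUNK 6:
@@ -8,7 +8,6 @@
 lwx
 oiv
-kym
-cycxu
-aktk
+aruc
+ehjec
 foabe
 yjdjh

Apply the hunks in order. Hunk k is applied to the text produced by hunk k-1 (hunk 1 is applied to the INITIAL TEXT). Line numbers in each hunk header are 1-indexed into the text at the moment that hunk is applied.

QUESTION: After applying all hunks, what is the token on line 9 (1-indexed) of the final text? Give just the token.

Answer: oiv

Derivation:
Hunk 1: at line 1 remove [teeix] add [vrlzx,jhh] -> 14 lines: tdtye wmh vrlzx jhh rwyt lwx oiv kym cycxu jjef egt wnff xjqh lbgxa
Hunk 2: at line 8 remove [jjef,egt] add [aktk,foabe] -> 14 lines: tdtye wmh vrlzx jhh rwyt lwx oiv kym cycxu aktk foabe wnff xjqh lbgxa
Hunk 3: at line 11 remove [wnff] add [oyji] -> 14 lines: tdtye wmh vrlzx jhh rwyt lwx oiv kym cycxu aktk foabe oyji xjqh lbgxa
Hunk 4: at line 11 remove [oyji] add [yjdjh] -> 14 lines: tdtye wmh vrlzx jhh rwyt lwx oiv kym cycxu aktk foabe yjdjh xjqh lbgxa
Hunk 5: at line 3 remove [rwyt] add [ihg,nhzlj,jrjm] -> 16 lines: tdtye wmh vrlzx jhh ihg nhzlj jrjm lwx oiv kym cycxu aktk foabe yjdjh xjqh lbgxa
Hunk 6: at line 8 remove [kym,cycxu,aktk] add [aruc,ehjec] -> 15 lines: tdtye wmh vrlzx jhh ihg nhzlj jrjm lwx oiv aruc ehjec foabe yjdjh xjqh lbgxa
Final line 9: oiv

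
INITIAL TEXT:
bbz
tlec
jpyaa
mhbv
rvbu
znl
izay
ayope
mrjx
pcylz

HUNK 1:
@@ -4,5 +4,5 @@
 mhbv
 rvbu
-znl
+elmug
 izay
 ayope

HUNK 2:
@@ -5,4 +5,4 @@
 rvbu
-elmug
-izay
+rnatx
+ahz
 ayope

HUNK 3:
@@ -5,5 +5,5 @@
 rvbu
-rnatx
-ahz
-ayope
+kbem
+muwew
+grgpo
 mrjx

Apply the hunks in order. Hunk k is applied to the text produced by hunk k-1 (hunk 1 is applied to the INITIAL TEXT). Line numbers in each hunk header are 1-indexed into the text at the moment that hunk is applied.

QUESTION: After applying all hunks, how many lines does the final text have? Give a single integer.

Hunk 1: at line 4 remove [znl] add [elmug] -> 10 lines: bbz tlec jpyaa mhbv rvbu elmug izay ayope mrjx pcylz
Hunk 2: at line 5 remove [elmug,izay] add [rnatx,ahz] -> 10 lines: bbz tlec jpyaa mhbv rvbu rnatx ahz ayope mrjx pcylz
Hunk 3: at line 5 remove [rnatx,ahz,ayope] add [kbem,muwew,grgpo] -> 10 lines: bbz tlec jpyaa mhbv rvbu kbem muwew grgpo mrjx pcylz
Final line count: 10

Answer: 10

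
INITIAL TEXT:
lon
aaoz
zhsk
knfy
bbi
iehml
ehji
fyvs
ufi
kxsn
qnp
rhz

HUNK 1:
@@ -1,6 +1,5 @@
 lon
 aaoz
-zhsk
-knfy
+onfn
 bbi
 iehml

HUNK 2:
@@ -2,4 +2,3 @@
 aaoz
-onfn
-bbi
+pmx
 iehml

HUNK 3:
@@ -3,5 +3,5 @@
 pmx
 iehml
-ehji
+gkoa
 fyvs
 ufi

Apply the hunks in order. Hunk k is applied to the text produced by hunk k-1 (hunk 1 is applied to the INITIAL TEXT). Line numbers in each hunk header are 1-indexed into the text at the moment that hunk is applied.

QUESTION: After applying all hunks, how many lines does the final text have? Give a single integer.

Hunk 1: at line 1 remove [zhsk,knfy] add [onfn] -> 11 lines: lon aaoz onfn bbi iehml ehji fyvs ufi kxsn qnp rhz
Hunk 2: at line 2 remove [onfn,bbi] add [pmx] -> 10 lines: lon aaoz pmx iehml ehji fyvs ufi kxsn qnp rhz
Hunk 3: at line 3 remove [ehji] add [gkoa] -> 10 lines: lon aaoz pmx iehml gkoa fyvs ufi kxsn qnp rhz
Final line count: 10

Answer: 10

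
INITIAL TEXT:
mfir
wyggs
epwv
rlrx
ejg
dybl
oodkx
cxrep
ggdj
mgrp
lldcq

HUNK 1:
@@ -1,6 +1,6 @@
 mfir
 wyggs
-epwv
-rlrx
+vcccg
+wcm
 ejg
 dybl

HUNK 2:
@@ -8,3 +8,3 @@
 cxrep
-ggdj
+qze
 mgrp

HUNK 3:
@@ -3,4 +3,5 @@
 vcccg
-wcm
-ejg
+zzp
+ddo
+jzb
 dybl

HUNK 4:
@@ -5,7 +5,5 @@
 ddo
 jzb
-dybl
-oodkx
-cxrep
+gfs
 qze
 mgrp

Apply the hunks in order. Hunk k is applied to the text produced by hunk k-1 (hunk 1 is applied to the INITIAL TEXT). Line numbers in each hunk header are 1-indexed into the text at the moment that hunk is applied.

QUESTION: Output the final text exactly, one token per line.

Hunk 1: at line 1 remove [epwv,rlrx] add [vcccg,wcm] -> 11 lines: mfir wyggs vcccg wcm ejg dybl oodkx cxrep ggdj mgrp lldcq
Hunk 2: at line 8 remove [ggdj] add [qze] -> 11 lines: mfir wyggs vcccg wcm ejg dybl oodkx cxrep qze mgrp lldcq
Hunk 3: at line 3 remove [wcm,ejg] add [zzp,ddo,jzb] -> 12 lines: mfir wyggs vcccg zzp ddo jzb dybl oodkx cxrep qze mgrp lldcq
Hunk 4: at line 5 remove [dybl,oodkx,cxrep] add [gfs] -> 10 lines: mfir wyggs vcccg zzp ddo jzb gfs qze mgrp lldcq

Answer: mfir
wyggs
vcccg
zzp
ddo
jzb
gfs
qze
mgrp
lldcq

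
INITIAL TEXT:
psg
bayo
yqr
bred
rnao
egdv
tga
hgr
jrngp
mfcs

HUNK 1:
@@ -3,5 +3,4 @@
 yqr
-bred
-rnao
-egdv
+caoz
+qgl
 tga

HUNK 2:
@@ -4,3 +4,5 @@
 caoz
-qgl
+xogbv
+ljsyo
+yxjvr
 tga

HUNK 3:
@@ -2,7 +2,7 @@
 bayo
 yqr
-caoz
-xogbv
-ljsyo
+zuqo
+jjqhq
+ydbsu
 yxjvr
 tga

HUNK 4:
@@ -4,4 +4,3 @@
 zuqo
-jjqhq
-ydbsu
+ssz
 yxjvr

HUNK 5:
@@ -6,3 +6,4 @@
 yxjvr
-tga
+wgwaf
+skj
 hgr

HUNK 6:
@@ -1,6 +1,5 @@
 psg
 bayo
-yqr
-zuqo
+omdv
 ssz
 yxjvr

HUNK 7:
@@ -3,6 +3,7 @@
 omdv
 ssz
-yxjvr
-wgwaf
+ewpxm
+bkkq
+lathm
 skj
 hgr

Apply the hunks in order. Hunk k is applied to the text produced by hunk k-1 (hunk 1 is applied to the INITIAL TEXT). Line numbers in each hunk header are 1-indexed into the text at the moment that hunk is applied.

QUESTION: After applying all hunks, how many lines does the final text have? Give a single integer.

Hunk 1: at line 3 remove [bred,rnao,egdv] add [caoz,qgl] -> 9 lines: psg bayo yqr caoz qgl tga hgr jrngp mfcs
Hunk 2: at line 4 remove [qgl] add [xogbv,ljsyo,yxjvr] -> 11 lines: psg bayo yqr caoz xogbv ljsyo yxjvr tga hgr jrngp mfcs
Hunk 3: at line 2 remove [caoz,xogbv,ljsyo] add [zuqo,jjqhq,ydbsu] -> 11 lines: psg bayo yqr zuqo jjqhq ydbsu yxjvr tga hgr jrngp mfcs
Hunk 4: at line 4 remove [jjqhq,ydbsu] add [ssz] -> 10 lines: psg bayo yqr zuqo ssz yxjvr tga hgr jrngp mfcs
Hunk 5: at line 6 remove [tga] add [wgwaf,skj] -> 11 lines: psg bayo yqr zuqo ssz yxjvr wgwaf skj hgr jrngp mfcs
Hunk 6: at line 1 remove [yqr,zuqo] add [omdv] -> 10 lines: psg bayo omdv ssz yxjvr wgwaf skj hgr jrngp mfcs
Hunk 7: at line 3 remove [yxjvr,wgwaf] add [ewpxm,bkkq,lathm] -> 11 lines: psg bayo omdv ssz ewpxm bkkq lathm skj hgr jrngp mfcs
Final line count: 11

Answer: 11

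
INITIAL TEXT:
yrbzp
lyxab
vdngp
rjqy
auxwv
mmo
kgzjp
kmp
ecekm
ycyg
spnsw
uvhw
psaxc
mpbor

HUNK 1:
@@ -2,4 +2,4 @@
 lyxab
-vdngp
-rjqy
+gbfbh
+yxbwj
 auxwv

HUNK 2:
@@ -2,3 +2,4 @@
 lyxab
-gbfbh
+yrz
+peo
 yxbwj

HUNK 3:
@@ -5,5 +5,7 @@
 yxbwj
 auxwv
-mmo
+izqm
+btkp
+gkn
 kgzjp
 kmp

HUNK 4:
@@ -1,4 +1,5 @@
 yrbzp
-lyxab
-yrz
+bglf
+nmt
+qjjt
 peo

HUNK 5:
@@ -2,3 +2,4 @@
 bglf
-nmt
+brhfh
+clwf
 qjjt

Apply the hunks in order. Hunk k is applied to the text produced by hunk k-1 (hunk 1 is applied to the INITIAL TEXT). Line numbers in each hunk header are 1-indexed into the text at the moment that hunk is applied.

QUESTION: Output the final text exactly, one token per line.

Hunk 1: at line 2 remove [vdngp,rjqy] add [gbfbh,yxbwj] -> 14 lines: yrbzp lyxab gbfbh yxbwj auxwv mmo kgzjp kmp ecekm ycyg spnsw uvhw psaxc mpbor
Hunk 2: at line 2 remove [gbfbh] add [yrz,peo] -> 15 lines: yrbzp lyxab yrz peo yxbwj auxwv mmo kgzjp kmp ecekm ycyg spnsw uvhw psaxc mpbor
Hunk 3: at line 5 remove [mmo] add [izqm,btkp,gkn] -> 17 lines: yrbzp lyxab yrz peo yxbwj auxwv izqm btkp gkn kgzjp kmp ecekm ycyg spnsw uvhw psaxc mpbor
Hunk 4: at line 1 remove [lyxab,yrz] add [bglf,nmt,qjjt] -> 18 lines: yrbzp bglf nmt qjjt peo yxbwj auxwv izqm btkp gkn kgzjp kmp ecekm ycyg spnsw uvhw psaxc mpbor
Hunk 5: at line 2 remove [nmt] add [brhfh,clwf] -> 19 lines: yrbzp bglf brhfh clwf qjjt peo yxbwj auxwv izqm btkp gkn kgzjp kmp ecekm ycyg spnsw uvhw psaxc mpbor

Answer: yrbzp
bglf
brhfh
clwf
qjjt
peo
yxbwj
auxwv
izqm
btkp
gkn
kgzjp
kmp
ecekm
ycyg
spnsw
uvhw
psaxc
mpbor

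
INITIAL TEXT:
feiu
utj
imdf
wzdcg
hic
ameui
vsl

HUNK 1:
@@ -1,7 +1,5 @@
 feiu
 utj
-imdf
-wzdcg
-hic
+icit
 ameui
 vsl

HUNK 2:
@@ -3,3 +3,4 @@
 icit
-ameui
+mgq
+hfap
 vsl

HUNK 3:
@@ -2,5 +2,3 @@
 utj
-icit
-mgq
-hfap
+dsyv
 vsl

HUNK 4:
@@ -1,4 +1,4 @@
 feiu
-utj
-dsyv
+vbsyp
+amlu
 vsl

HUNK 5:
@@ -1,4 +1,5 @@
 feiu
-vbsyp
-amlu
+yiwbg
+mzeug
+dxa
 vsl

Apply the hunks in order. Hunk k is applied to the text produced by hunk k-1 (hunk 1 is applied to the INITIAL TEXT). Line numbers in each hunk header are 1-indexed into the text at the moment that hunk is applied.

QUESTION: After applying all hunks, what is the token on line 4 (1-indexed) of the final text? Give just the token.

Hunk 1: at line 1 remove [imdf,wzdcg,hic] add [icit] -> 5 lines: feiu utj icit ameui vsl
Hunk 2: at line 3 remove [ameui] add [mgq,hfap] -> 6 lines: feiu utj icit mgq hfap vsl
Hunk 3: at line 2 remove [icit,mgq,hfap] add [dsyv] -> 4 lines: feiu utj dsyv vsl
Hunk 4: at line 1 remove [utj,dsyv] add [vbsyp,amlu] -> 4 lines: feiu vbsyp amlu vsl
Hunk 5: at line 1 remove [vbsyp,amlu] add [yiwbg,mzeug,dxa] -> 5 lines: feiu yiwbg mzeug dxa vsl
Final line 4: dxa

Answer: dxa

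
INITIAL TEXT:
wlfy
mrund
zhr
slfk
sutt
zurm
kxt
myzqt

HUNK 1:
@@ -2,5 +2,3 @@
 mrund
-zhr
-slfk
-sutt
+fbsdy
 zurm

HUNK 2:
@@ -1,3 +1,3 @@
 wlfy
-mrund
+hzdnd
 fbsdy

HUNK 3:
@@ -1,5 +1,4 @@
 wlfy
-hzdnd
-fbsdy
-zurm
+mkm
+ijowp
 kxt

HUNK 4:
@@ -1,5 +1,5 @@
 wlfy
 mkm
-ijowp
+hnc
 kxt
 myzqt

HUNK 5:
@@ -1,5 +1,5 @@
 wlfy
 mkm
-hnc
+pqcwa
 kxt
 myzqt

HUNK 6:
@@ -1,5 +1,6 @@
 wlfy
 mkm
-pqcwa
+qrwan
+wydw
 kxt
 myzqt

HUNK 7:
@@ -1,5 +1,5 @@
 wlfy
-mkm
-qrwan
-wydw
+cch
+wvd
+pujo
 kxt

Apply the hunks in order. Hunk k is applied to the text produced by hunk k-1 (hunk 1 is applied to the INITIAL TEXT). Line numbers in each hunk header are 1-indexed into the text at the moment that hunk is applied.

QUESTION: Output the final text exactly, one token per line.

Hunk 1: at line 2 remove [zhr,slfk,sutt] add [fbsdy] -> 6 lines: wlfy mrund fbsdy zurm kxt myzqt
Hunk 2: at line 1 remove [mrund] add [hzdnd] -> 6 lines: wlfy hzdnd fbsdy zurm kxt myzqt
Hunk 3: at line 1 remove [hzdnd,fbsdy,zurm] add [mkm,ijowp] -> 5 lines: wlfy mkm ijowp kxt myzqt
Hunk 4: at line 1 remove [ijowp] add [hnc] -> 5 lines: wlfy mkm hnc kxt myzqt
Hunk 5: at line 1 remove [hnc] add [pqcwa] -> 5 lines: wlfy mkm pqcwa kxt myzqt
Hunk 6: at line 1 remove [pqcwa] add [qrwan,wydw] -> 6 lines: wlfy mkm qrwan wydw kxt myzqt
Hunk 7: at line 1 remove [mkm,qrwan,wydw] add [cch,wvd,pujo] -> 6 lines: wlfy cch wvd pujo kxt myzqt

Answer: wlfy
cch
wvd
pujo
kxt
myzqt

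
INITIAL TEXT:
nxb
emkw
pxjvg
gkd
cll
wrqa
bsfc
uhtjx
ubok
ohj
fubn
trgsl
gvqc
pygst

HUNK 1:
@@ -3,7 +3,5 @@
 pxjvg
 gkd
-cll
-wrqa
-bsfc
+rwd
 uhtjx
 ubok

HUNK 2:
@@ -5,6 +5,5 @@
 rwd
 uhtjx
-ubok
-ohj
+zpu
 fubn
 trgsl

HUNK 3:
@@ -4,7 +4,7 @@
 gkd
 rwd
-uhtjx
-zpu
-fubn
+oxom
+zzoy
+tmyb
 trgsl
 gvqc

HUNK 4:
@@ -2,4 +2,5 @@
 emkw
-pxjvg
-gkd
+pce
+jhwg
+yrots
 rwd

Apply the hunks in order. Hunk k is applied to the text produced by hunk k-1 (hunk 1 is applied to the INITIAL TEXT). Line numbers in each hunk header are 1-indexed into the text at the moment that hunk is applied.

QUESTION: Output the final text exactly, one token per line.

Hunk 1: at line 3 remove [cll,wrqa,bsfc] add [rwd] -> 12 lines: nxb emkw pxjvg gkd rwd uhtjx ubok ohj fubn trgsl gvqc pygst
Hunk 2: at line 5 remove [ubok,ohj] add [zpu] -> 11 lines: nxb emkw pxjvg gkd rwd uhtjx zpu fubn trgsl gvqc pygst
Hunk 3: at line 4 remove [uhtjx,zpu,fubn] add [oxom,zzoy,tmyb] -> 11 lines: nxb emkw pxjvg gkd rwd oxom zzoy tmyb trgsl gvqc pygst
Hunk 4: at line 2 remove [pxjvg,gkd] add [pce,jhwg,yrots] -> 12 lines: nxb emkw pce jhwg yrots rwd oxom zzoy tmyb trgsl gvqc pygst

Answer: nxb
emkw
pce
jhwg
yrots
rwd
oxom
zzoy
tmyb
trgsl
gvqc
pygst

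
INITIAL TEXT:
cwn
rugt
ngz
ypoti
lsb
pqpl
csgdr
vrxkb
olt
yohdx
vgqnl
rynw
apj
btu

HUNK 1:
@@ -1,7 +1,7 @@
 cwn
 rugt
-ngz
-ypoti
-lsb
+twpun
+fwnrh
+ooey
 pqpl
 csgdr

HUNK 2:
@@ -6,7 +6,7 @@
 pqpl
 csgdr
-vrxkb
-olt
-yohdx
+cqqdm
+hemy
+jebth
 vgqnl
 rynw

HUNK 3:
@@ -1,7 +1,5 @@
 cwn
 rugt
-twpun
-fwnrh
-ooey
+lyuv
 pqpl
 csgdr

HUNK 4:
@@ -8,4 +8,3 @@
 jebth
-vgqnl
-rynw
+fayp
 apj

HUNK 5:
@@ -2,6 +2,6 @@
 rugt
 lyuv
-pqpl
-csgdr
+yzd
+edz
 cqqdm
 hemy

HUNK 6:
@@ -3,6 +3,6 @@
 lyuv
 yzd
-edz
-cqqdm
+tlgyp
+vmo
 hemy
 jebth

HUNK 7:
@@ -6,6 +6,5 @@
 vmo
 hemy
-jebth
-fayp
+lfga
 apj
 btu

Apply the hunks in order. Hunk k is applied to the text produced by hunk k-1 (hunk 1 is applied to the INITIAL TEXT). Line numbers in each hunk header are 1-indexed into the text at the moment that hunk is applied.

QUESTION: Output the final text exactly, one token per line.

Answer: cwn
rugt
lyuv
yzd
tlgyp
vmo
hemy
lfga
apj
btu

Derivation:
Hunk 1: at line 1 remove [ngz,ypoti,lsb] add [twpun,fwnrh,ooey] -> 14 lines: cwn rugt twpun fwnrh ooey pqpl csgdr vrxkb olt yohdx vgqnl rynw apj btu
Hunk 2: at line 6 remove [vrxkb,olt,yohdx] add [cqqdm,hemy,jebth] -> 14 lines: cwn rugt twpun fwnrh ooey pqpl csgdr cqqdm hemy jebth vgqnl rynw apj btu
Hunk 3: at line 1 remove [twpun,fwnrh,ooey] add [lyuv] -> 12 lines: cwn rugt lyuv pqpl csgdr cqqdm hemy jebth vgqnl rynw apj btu
Hunk 4: at line 8 remove [vgqnl,rynw] add [fayp] -> 11 lines: cwn rugt lyuv pqpl csgdr cqqdm hemy jebth fayp apj btu
Hunk 5: at line 2 remove [pqpl,csgdr] add [yzd,edz] -> 11 lines: cwn rugt lyuv yzd edz cqqdm hemy jebth fayp apj btu
Hunk 6: at line 3 remove [edz,cqqdm] add [tlgyp,vmo] -> 11 lines: cwn rugt lyuv yzd tlgyp vmo hemy jebth fayp apj btu
Hunk 7: at line 6 remove [jebth,fayp] add [lfga] -> 10 lines: cwn rugt lyuv yzd tlgyp vmo hemy lfga apj btu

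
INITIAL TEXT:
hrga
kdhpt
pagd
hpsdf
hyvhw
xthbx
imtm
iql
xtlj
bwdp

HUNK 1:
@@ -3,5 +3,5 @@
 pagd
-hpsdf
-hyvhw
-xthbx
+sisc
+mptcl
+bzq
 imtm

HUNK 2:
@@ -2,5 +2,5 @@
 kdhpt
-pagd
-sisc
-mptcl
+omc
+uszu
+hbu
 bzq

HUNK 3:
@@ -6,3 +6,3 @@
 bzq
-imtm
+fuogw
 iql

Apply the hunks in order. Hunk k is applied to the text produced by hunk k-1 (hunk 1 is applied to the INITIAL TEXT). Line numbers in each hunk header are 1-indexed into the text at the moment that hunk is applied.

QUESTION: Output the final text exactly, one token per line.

Hunk 1: at line 3 remove [hpsdf,hyvhw,xthbx] add [sisc,mptcl,bzq] -> 10 lines: hrga kdhpt pagd sisc mptcl bzq imtm iql xtlj bwdp
Hunk 2: at line 2 remove [pagd,sisc,mptcl] add [omc,uszu,hbu] -> 10 lines: hrga kdhpt omc uszu hbu bzq imtm iql xtlj bwdp
Hunk 3: at line 6 remove [imtm] add [fuogw] -> 10 lines: hrga kdhpt omc uszu hbu bzq fuogw iql xtlj bwdp

Answer: hrga
kdhpt
omc
uszu
hbu
bzq
fuogw
iql
xtlj
bwdp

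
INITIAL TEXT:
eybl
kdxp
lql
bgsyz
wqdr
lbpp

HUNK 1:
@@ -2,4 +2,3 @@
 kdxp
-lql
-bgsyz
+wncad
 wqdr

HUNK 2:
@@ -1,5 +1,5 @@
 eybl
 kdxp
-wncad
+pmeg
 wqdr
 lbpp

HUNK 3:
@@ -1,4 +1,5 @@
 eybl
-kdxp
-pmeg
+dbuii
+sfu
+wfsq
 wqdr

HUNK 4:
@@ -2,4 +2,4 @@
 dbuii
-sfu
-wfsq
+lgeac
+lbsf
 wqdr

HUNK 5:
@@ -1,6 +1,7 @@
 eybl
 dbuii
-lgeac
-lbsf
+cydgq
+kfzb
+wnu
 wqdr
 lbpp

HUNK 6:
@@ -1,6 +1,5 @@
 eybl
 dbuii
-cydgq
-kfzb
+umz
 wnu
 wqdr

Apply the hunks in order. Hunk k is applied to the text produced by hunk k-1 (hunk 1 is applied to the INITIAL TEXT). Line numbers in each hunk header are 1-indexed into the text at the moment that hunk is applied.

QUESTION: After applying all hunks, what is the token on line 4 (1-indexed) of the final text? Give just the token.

Answer: wnu

Derivation:
Hunk 1: at line 2 remove [lql,bgsyz] add [wncad] -> 5 lines: eybl kdxp wncad wqdr lbpp
Hunk 2: at line 1 remove [wncad] add [pmeg] -> 5 lines: eybl kdxp pmeg wqdr lbpp
Hunk 3: at line 1 remove [kdxp,pmeg] add [dbuii,sfu,wfsq] -> 6 lines: eybl dbuii sfu wfsq wqdr lbpp
Hunk 4: at line 2 remove [sfu,wfsq] add [lgeac,lbsf] -> 6 lines: eybl dbuii lgeac lbsf wqdr lbpp
Hunk 5: at line 1 remove [lgeac,lbsf] add [cydgq,kfzb,wnu] -> 7 lines: eybl dbuii cydgq kfzb wnu wqdr lbpp
Hunk 6: at line 1 remove [cydgq,kfzb] add [umz] -> 6 lines: eybl dbuii umz wnu wqdr lbpp
Final line 4: wnu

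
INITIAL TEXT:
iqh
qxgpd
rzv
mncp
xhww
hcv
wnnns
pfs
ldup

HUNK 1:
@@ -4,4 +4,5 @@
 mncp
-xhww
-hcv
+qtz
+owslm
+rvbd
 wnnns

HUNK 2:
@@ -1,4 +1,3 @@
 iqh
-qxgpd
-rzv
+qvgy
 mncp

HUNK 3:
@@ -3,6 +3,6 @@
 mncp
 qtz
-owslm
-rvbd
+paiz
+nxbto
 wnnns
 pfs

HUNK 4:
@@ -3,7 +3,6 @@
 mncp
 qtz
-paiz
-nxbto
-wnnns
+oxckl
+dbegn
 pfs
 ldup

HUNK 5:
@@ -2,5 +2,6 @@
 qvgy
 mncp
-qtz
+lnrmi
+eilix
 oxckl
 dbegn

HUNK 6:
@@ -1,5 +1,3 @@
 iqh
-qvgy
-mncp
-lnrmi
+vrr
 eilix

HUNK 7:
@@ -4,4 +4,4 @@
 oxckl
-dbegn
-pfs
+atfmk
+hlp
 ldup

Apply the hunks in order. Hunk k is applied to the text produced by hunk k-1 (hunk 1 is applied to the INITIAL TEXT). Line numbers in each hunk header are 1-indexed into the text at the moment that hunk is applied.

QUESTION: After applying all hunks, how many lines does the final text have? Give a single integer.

Hunk 1: at line 4 remove [xhww,hcv] add [qtz,owslm,rvbd] -> 10 lines: iqh qxgpd rzv mncp qtz owslm rvbd wnnns pfs ldup
Hunk 2: at line 1 remove [qxgpd,rzv] add [qvgy] -> 9 lines: iqh qvgy mncp qtz owslm rvbd wnnns pfs ldup
Hunk 3: at line 3 remove [owslm,rvbd] add [paiz,nxbto] -> 9 lines: iqh qvgy mncp qtz paiz nxbto wnnns pfs ldup
Hunk 4: at line 3 remove [paiz,nxbto,wnnns] add [oxckl,dbegn] -> 8 lines: iqh qvgy mncp qtz oxckl dbegn pfs ldup
Hunk 5: at line 2 remove [qtz] add [lnrmi,eilix] -> 9 lines: iqh qvgy mncp lnrmi eilix oxckl dbegn pfs ldup
Hunk 6: at line 1 remove [qvgy,mncp,lnrmi] add [vrr] -> 7 lines: iqh vrr eilix oxckl dbegn pfs ldup
Hunk 7: at line 4 remove [dbegn,pfs] add [atfmk,hlp] -> 7 lines: iqh vrr eilix oxckl atfmk hlp ldup
Final line count: 7

Answer: 7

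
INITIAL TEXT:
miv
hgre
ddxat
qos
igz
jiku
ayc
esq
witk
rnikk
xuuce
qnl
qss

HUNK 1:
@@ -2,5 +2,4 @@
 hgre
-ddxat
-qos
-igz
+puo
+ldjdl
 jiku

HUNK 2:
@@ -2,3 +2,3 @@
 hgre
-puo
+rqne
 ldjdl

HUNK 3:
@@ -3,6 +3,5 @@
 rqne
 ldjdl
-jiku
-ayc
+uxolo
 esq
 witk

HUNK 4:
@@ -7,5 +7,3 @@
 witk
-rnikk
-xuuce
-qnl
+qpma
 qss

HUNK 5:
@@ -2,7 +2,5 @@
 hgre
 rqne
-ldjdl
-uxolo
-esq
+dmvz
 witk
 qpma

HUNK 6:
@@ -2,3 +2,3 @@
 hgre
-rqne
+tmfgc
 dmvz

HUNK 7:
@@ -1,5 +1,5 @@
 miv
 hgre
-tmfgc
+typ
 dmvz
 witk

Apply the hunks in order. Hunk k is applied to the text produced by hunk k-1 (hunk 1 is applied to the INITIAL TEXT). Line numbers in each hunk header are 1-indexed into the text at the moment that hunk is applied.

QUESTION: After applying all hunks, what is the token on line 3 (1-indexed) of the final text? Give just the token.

Hunk 1: at line 2 remove [ddxat,qos,igz] add [puo,ldjdl] -> 12 lines: miv hgre puo ldjdl jiku ayc esq witk rnikk xuuce qnl qss
Hunk 2: at line 2 remove [puo] add [rqne] -> 12 lines: miv hgre rqne ldjdl jiku ayc esq witk rnikk xuuce qnl qss
Hunk 3: at line 3 remove [jiku,ayc] add [uxolo] -> 11 lines: miv hgre rqne ldjdl uxolo esq witk rnikk xuuce qnl qss
Hunk 4: at line 7 remove [rnikk,xuuce,qnl] add [qpma] -> 9 lines: miv hgre rqne ldjdl uxolo esq witk qpma qss
Hunk 5: at line 2 remove [ldjdl,uxolo,esq] add [dmvz] -> 7 lines: miv hgre rqne dmvz witk qpma qss
Hunk 6: at line 2 remove [rqne] add [tmfgc] -> 7 lines: miv hgre tmfgc dmvz witk qpma qss
Hunk 7: at line 1 remove [tmfgc] add [typ] -> 7 lines: miv hgre typ dmvz witk qpma qss
Final line 3: typ

Answer: typ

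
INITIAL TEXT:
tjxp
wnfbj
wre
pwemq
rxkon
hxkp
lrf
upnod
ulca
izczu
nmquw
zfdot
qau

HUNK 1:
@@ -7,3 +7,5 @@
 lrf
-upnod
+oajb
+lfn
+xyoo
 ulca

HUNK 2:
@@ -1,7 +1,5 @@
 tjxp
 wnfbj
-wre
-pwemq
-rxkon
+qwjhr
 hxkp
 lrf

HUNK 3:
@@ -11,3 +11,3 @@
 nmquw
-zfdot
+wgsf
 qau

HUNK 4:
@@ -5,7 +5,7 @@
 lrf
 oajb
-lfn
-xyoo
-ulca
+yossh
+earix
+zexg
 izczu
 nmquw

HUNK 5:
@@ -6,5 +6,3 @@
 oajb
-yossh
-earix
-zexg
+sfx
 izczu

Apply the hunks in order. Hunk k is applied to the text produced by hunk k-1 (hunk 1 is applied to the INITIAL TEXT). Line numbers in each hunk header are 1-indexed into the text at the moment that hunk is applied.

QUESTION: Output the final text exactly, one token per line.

Answer: tjxp
wnfbj
qwjhr
hxkp
lrf
oajb
sfx
izczu
nmquw
wgsf
qau

Derivation:
Hunk 1: at line 7 remove [upnod] add [oajb,lfn,xyoo] -> 15 lines: tjxp wnfbj wre pwemq rxkon hxkp lrf oajb lfn xyoo ulca izczu nmquw zfdot qau
Hunk 2: at line 1 remove [wre,pwemq,rxkon] add [qwjhr] -> 13 lines: tjxp wnfbj qwjhr hxkp lrf oajb lfn xyoo ulca izczu nmquw zfdot qau
Hunk 3: at line 11 remove [zfdot] add [wgsf] -> 13 lines: tjxp wnfbj qwjhr hxkp lrf oajb lfn xyoo ulca izczu nmquw wgsf qau
Hunk 4: at line 5 remove [lfn,xyoo,ulca] add [yossh,earix,zexg] -> 13 lines: tjxp wnfbj qwjhr hxkp lrf oajb yossh earix zexg izczu nmquw wgsf qau
Hunk 5: at line 6 remove [yossh,earix,zexg] add [sfx] -> 11 lines: tjxp wnfbj qwjhr hxkp lrf oajb sfx izczu nmquw wgsf qau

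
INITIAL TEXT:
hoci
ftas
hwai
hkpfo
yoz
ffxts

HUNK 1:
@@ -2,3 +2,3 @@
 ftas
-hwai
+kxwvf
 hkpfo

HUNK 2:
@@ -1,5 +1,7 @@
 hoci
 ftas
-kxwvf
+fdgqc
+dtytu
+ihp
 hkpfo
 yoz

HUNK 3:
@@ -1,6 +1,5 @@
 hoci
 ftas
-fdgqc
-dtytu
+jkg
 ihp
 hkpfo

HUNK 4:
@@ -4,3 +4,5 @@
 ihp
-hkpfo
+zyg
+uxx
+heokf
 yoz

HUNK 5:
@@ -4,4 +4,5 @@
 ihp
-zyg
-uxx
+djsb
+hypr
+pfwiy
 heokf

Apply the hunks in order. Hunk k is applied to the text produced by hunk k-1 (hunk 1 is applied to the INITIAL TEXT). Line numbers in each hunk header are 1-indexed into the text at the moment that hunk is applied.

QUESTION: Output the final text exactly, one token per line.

Answer: hoci
ftas
jkg
ihp
djsb
hypr
pfwiy
heokf
yoz
ffxts

Derivation:
Hunk 1: at line 2 remove [hwai] add [kxwvf] -> 6 lines: hoci ftas kxwvf hkpfo yoz ffxts
Hunk 2: at line 1 remove [kxwvf] add [fdgqc,dtytu,ihp] -> 8 lines: hoci ftas fdgqc dtytu ihp hkpfo yoz ffxts
Hunk 3: at line 1 remove [fdgqc,dtytu] add [jkg] -> 7 lines: hoci ftas jkg ihp hkpfo yoz ffxts
Hunk 4: at line 4 remove [hkpfo] add [zyg,uxx,heokf] -> 9 lines: hoci ftas jkg ihp zyg uxx heokf yoz ffxts
Hunk 5: at line 4 remove [zyg,uxx] add [djsb,hypr,pfwiy] -> 10 lines: hoci ftas jkg ihp djsb hypr pfwiy heokf yoz ffxts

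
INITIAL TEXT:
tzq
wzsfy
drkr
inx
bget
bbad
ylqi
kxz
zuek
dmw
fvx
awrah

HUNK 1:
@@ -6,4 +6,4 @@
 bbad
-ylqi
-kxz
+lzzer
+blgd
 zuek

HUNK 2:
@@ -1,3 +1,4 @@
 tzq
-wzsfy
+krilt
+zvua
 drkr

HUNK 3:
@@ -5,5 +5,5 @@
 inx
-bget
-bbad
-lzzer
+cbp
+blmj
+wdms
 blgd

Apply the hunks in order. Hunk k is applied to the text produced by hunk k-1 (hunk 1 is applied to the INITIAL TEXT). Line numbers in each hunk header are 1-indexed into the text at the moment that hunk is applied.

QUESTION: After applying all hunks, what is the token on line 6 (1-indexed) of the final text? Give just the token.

Hunk 1: at line 6 remove [ylqi,kxz] add [lzzer,blgd] -> 12 lines: tzq wzsfy drkr inx bget bbad lzzer blgd zuek dmw fvx awrah
Hunk 2: at line 1 remove [wzsfy] add [krilt,zvua] -> 13 lines: tzq krilt zvua drkr inx bget bbad lzzer blgd zuek dmw fvx awrah
Hunk 3: at line 5 remove [bget,bbad,lzzer] add [cbp,blmj,wdms] -> 13 lines: tzq krilt zvua drkr inx cbp blmj wdms blgd zuek dmw fvx awrah
Final line 6: cbp

Answer: cbp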